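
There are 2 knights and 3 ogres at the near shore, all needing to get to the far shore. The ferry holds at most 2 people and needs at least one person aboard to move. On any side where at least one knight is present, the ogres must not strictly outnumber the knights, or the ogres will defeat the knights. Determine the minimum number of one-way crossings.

impossible

The ogres already outnumber the knights at the near shore before anyone moves, so the starting position itself is disallowed.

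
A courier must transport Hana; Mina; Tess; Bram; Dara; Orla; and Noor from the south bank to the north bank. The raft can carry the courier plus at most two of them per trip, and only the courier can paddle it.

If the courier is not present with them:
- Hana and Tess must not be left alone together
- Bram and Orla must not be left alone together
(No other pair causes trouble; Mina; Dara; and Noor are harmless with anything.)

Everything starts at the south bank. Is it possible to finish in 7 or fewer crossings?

Yes

Yes — this plan uses 7 crossings (≤ 7):
1. Courier goes to the north bank with Bram and Hana.
2. Courier goes back to the south bank alone.
3. Courier goes to the north bank with Mina.
4. Courier goes back to the south bank alone.
5. Courier goes to the north bank with Dara and Noor.
6. Courier goes back to the south bank alone.
7. Courier goes to the north bank with Orla and Tess.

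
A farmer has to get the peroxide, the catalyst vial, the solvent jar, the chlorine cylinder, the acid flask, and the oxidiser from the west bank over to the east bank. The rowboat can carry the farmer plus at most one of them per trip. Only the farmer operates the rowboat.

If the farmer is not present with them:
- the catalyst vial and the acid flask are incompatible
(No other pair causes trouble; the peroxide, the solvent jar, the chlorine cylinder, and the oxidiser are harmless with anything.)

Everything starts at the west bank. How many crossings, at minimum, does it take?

11

Counting alone: the farmer can take at most 1 across per trip to the east bank, so moving all 6 needs at least 6 loaded trips out, with a return between consecutive ones — at least 11 crossings.
The plan below uses exactly 11 crossings, so it is optimal:
1. Farmer goes to the east bank with the catalyst vial.  [the west bank: the acid flask, the chlorine cylinder, the oxidiser, the peroxide, the solvent jar | the east bank: the catalyst vial]
2. Farmer goes back to the west bank alone.  [the west bank: the acid flask, the chlorine cylinder, the oxidiser, the peroxide, the solvent jar | the east bank: the catalyst vial]
3. Farmer goes to the east bank with the peroxide.  [the west bank: the acid flask, the chlorine cylinder, the oxidiser, the solvent jar | the east bank: the catalyst vial, the peroxide]
4. Farmer goes back to the west bank alone.  [the west bank: the acid flask, the chlorine cylinder, the oxidiser, the solvent jar | the east bank: the catalyst vial, the peroxide]
5. Farmer goes to the east bank with the solvent jar.  [the west bank: the acid flask, the chlorine cylinder, the oxidiser | the east bank: the catalyst vial, the peroxide, the solvent jar]
6. Farmer goes back to the west bank alone.  [the west bank: the acid flask, the chlorine cylinder, the oxidiser | the east bank: the catalyst vial, the peroxide, the solvent jar]
7. Farmer goes to the east bank with the chlorine cylinder.  [the west bank: the acid flask, the oxidiser | the east bank: the catalyst vial, the chlorine cylinder, the peroxide, the solvent jar]
8. Farmer goes back to the west bank alone.  [the west bank: the acid flask, the oxidiser | the east bank: the catalyst vial, the chlorine cylinder, the peroxide, the solvent jar]
9. Farmer goes to the east bank with the oxidiser.  [the west bank: the acid flask | the east bank: the catalyst vial, the chlorine cylinder, the oxidiser, the peroxide, the solvent jar]
10. Farmer goes back to the west bank alone.  [the west bank: the acid flask | the east bank: the catalyst vial, the chlorine cylinder, the oxidiser, the peroxide, the solvent jar]
11. Farmer goes to the east bank with the acid flask.  [the west bank: — | the east bank: the acid flask, the catalyst vial, the chlorine cylinder, the oxidiser, the peroxide, the solvent jar]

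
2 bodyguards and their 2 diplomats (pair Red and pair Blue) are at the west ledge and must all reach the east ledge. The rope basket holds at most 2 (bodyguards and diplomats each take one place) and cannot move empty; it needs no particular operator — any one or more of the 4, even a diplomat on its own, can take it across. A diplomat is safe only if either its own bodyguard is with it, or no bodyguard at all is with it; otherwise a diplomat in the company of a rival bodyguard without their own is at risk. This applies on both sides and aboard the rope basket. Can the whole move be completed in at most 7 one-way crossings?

Yes

Yes — this plan uses 5 crossings (≤ 7):
1. bodyguard Red and diplomat Red cross → the east ledge.
2. bodyguard Red crosses ← the west ledge.
3. bodyguard Blue and bodyguard Red cross → the east ledge.
4. bodyguard Blue crosses ← the west ledge.
5. bodyguard Blue and diplomat Blue cross → the east ledge.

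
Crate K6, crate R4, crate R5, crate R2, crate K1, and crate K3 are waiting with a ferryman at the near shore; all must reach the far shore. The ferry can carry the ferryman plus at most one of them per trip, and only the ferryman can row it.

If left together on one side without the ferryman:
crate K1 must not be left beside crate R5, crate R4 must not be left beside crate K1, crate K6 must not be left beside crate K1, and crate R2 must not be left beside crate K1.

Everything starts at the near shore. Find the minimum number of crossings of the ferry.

Following every safe sequence of crossings from the start, the most of the 6 that can be at the far shore as the ferry arrives there on crossings 1, 3, 5 is 1, 2, 3 respectively; the best ever achieved is 3 of 6.
From crossing 7 on, no configuration arises that was not already reachable earlier: only 22 distinct safe configurations (who is on which side, and where the ferry is) can ever be reached, none of them has everyone across, and every continuation just revisits them. So no valid plan exists.

impossible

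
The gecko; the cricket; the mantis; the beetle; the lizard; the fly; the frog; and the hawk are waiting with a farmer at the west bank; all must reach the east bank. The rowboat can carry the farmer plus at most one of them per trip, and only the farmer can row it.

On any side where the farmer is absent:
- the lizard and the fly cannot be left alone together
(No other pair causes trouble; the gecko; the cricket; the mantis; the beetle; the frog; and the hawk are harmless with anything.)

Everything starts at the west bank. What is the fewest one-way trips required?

15

Counting alone: the farmer can take at most 1 across per trip to the east bank, so moving all 8 needs at least 8 loaded trips out, with a return between consecutive ones — at least 15 crossings.
The plan below uses exactly 15 crossings, so it is optimal:
1. Farmer goes to the east bank with the lizard.  [the west bank: the beetle, the cricket, the fly, the frog, the gecko, the hawk, the mantis | the east bank: the lizard]
2. Farmer goes back to the west bank alone.  [the west bank: the beetle, the cricket, the fly, the frog, the gecko, the hawk, the mantis | the east bank: the lizard]
3. Farmer goes to the east bank with the gecko.  [the west bank: the beetle, the cricket, the fly, the frog, the hawk, the mantis | the east bank: the gecko, the lizard]
4. Farmer goes back to the west bank alone.  [the west bank: the beetle, the cricket, the fly, the frog, the hawk, the mantis | the east bank: the gecko, the lizard]
5. Farmer goes to the east bank with the cricket.  [the west bank: the beetle, the fly, the frog, the hawk, the mantis | the east bank: the cricket, the gecko, the lizard]
6. Farmer goes back to the west bank alone.  [the west bank: the beetle, the fly, the frog, the hawk, the mantis | the east bank: the cricket, the gecko, the lizard]
7. Farmer goes to the east bank with the mantis.  [the west bank: the beetle, the fly, the frog, the hawk | the east bank: the cricket, the gecko, the lizard, the mantis]
8. Farmer goes back to the west bank alone.  [the west bank: the beetle, the fly, the frog, the hawk | the east bank: the cricket, the gecko, the lizard, the mantis]
9. Farmer goes to the east bank with the beetle.  [the west bank: the fly, the frog, the hawk | the east bank: the beetle, the cricket, the gecko, the lizard, the mantis]
10. Farmer goes back to the west bank alone.  [the west bank: the fly, the frog, the hawk | the east bank: the beetle, the cricket, the gecko, the lizard, the mantis]
11. Farmer goes to the east bank with the frog.  [the west bank: the fly, the hawk | the east bank: the beetle, the cricket, the frog, the gecko, the lizard, the mantis]
12. Farmer goes back to the west bank alone.  [the west bank: the fly, the hawk | the east bank: the beetle, the cricket, the frog, the gecko, the lizard, the mantis]
13. Farmer goes to the east bank with the hawk.  [the west bank: the fly | the east bank: the beetle, the cricket, the frog, the gecko, the hawk, the lizard, the mantis]
14. Farmer goes back to the west bank alone.  [the west bank: the fly | the east bank: the beetle, the cricket, the frog, the gecko, the hawk, the lizard, the mantis]
15. Farmer goes to the east bank with the fly.  [the west bank: — | the east bank: the beetle, the cricket, the fly, the frog, the gecko, the hawk, the lizard, the mantis]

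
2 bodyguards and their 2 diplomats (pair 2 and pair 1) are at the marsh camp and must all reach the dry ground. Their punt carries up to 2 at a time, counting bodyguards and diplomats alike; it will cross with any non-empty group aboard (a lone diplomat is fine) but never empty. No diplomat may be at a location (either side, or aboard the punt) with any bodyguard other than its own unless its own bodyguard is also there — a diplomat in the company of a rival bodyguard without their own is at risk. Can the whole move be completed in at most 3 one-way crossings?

Counting alone: each trip to the dry ground takes at most 2 across and each return brings at least 1 back, so after t trips out (and t−1 returns) at most 2t − (t−1) of the 4 are across; that first reaches 4 at t = 3, so at least 5 crossings are needed.
Since 3 < 5, 3 crossings cannot be enough. (The shortest complete plan in fact takes 5:)
1. bodyguard 2 and diplomat 2 cross → the dry ground.
2. bodyguard 2 crosses ← the marsh camp.
3. bodyguard 1 and bodyguard 2 cross → the dry ground.
4. bodyguard 1 crosses ← the marsh camp.
5. bodyguard 1 and diplomat 1 cross → the dry ground.

No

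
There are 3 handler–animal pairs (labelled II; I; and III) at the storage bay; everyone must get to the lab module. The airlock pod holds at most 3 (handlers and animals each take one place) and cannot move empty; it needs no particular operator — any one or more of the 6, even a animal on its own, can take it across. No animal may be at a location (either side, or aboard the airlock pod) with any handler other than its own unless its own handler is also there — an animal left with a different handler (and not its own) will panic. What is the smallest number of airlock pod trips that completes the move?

Counting alone: each trip to the lab module takes at most 3 across and each return brings at least 1 back, so after t trips out (and t−1 returns) at most 3t − (t−1) of the 6 are across; that first reaches 6 at t = 3, so at least 5 crossings are needed.
The plan below uses exactly 5 crossings, so it is optimal:
1. animal II and handler II cross → the lab module.
2. handler II crosses ← the storage bay.
3. handler I, handler II, and handler III cross → the lab module.
4. animal II crosses ← the storage bay.
5. animal I, animal II, and animal III cross → the lab module.

5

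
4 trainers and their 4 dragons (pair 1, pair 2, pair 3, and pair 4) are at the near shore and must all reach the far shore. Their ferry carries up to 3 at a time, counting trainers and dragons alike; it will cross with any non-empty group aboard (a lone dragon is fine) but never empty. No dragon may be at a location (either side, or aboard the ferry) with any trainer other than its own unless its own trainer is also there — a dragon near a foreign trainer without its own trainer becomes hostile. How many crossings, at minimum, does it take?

9

Counting alone: each trip to the far shore takes at most 3 across and each return brings at least 1 back, so after t trips out (and t−1 returns) at most 3t − (t−1) of the 8 are across; that first reaches 8 at t = 4, so at least 7 crossings are needed.
The safety rule pushes this higher. Following every safe sequence of crossings, the most of the 8 that can be at the far shore as the ferry arrives there on crossing 7 is 7 — never all 8.
So no plan with fewer than 9 crossings exists, and this one achieves 9:
1. dragon 1 and trainer 1 cross → the far shore.
2. trainer 1 crosses ← the near shore.
3. dragon 2, trainer 1, and trainer 2 cross → the far shore.
4. dragon 1 and trainer 1 cross ← the near shore.
5. trainer 1, trainer 3, and trainer 4 cross → the far shore.
6. dragon 2 crosses ← the near shore.
7. dragon 1 and dragon 2 cross → the far shore.
8. dragon 1 crosses ← the near shore.
9. dragon 1, dragon 3, and dragon 4 cross → the far shore.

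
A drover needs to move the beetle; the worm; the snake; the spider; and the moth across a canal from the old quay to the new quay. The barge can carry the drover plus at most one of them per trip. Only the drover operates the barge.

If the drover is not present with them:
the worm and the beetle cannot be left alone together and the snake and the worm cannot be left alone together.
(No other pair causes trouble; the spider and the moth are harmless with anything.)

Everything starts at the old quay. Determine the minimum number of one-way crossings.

11

Counting alone: the drover can take at most 1 across per trip to the new quay, so moving all 5 needs at least 5 loaded trips out, with a return between consecutive ones — at least 9 crossings.
The safety rule pushes this higher. Following every safe sequence of crossings, the most of the 5 that can be at the new quay as the barge arrives there on crossing 9 is 4 — never all 5.
So no plan with fewer than 11 crossings exists, and this one achieves 11:
1. Drover goes to the new quay with the worm.  [the old quay: the beetle, the moth, the snake, the spider | the new quay: the worm]
2. Drover goes back to the old quay alone.  [the old quay: the beetle, the moth, the snake, the spider | the new quay: the worm]
3. Drover goes to the new quay with the beetle.  [the old quay: the moth, the snake, the spider | the new quay: the beetle, the worm]
4. Drover goes back to the old quay with the worm.  [the old quay: the moth, the snake, the spider, the worm | the new quay: the beetle]
5. Drover goes to the new quay with the snake.  [the old quay: the moth, the spider, the worm | the new quay: the beetle, the snake]
6. Drover goes back to the old quay alone.  [the old quay: the moth, the spider, the worm | the new quay: the beetle, the snake]
7. Drover goes to the new quay with the spider.  [the old quay: the moth, the worm | the new quay: the beetle, the snake, the spider]
8. Drover goes back to the old quay alone.  [the old quay: the moth, the worm | the new quay: the beetle, the snake, the spider]
9. Drover goes to the new quay with the moth.  [the old quay: the worm | the new quay: the beetle, the moth, the snake, the spider]
10. Drover goes back to the old quay alone.  [the old quay: the worm | the new quay: the beetle, the moth, the snake, the spider]
11. Drover goes to the new quay with the worm.  [the old quay: — | the new quay: the beetle, the moth, the snake, the spider, the worm]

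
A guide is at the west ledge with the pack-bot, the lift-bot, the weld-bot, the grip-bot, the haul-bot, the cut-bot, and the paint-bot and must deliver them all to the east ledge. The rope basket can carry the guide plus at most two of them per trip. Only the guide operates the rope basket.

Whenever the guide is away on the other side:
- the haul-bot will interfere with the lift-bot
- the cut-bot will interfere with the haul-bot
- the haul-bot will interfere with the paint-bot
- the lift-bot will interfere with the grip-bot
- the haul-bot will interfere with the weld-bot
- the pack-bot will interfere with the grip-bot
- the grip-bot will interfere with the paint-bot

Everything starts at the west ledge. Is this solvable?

Yes

1. Guide goes to the east ledge with the grip-bot and the haul-bot.
2. Guide goes back to the west ledge alone.
3. Guide goes to the east ledge with the pack-bot.
4. Guide goes back to the west ledge with the grip-bot.
5. Guide goes to the east ledge with the lift-bot and the paint-bot.
6. Guide goes back to the west ledge with the haul-bot.
7. Guide goes to the east ledge with the cut-bot and the weld-bot.
8. Guide goes back to the west ledge alone.
9. Guide goes to the east ledge with the grip-bot and the haul-bot.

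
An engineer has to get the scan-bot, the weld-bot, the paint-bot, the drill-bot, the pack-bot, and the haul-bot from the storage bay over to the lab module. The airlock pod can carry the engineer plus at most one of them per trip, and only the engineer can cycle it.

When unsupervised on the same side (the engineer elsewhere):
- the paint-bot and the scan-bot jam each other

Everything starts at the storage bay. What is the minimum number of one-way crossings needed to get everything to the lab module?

Counting alone: the engineer can take at most 1 across per trip to the lab module, so moving all 6 needs at least 6 loaded trips out, with a return between consecutive ones — at least 11 crossings.
The plan below uses exactly 11 crossings, so it is optimal:
1. Engineer goes to the lab module with the scan-bot.  [the storage bay: the drill-bot, the haul-bot, the pack-bot, the paint-bot, the weld-bot | the lab module: the scan-bot]
2. Engineer goes back to the storage bay alone.  [the storage bay: the drill-bot, the haul-bot, the pack-bot, the paint-bot, the weld-bot | the lab module: the scan-bot]
3. Engineer goes to the lab module with the weld-bot.  [the storage bay: the drill-bot, the haul-bot, the pack-bot, the paint-bot | the lab module: the scan-bot, the weld-bot]
4. Engineer goes back to the storage bay alone.  [the storage bay: the drill-bot, the haul-bot, the pack-bot, the paint-bot | the lab module: the scan-bot, the weld-bot]
5. Engineer goes to the lab module with the drill-bot.  [the storage bay: the haul-bot, the pack-bot, the paint-bot | the lab module: the drill-bot, the scan-bot, the weld-bot]
6. Engineer goes back to the storage bay alone.  [the storage bay: the haul-bot, the pack-bot, the paint-bot | the lab module: the drill-bot, the scan-bot, the weld-bot]
7. Engineer goes to the lab module with the pack-bot.  [the storage bay: the haul-bot, the paint-bot | the lab module: the drill-bot, the pack-bot, the scan-bot, the weld-bot]
8. Engineer goes back to the storage bay alone.  [the storage bay: the haul-bot, the paint-bot | the lab module: the drill-bot, the pack-bot, the scan-bot, the weld-bot]
9. Engineer goes to the lab module with the haul-bot.  [the storage bay: the paint-bot | the lab module: the drill-bot, the haul-bot, the pack-bot, the scan-bot, the weld-bot]
10. Engineer goes back to the storage bay alone.  [the storage bay: the paint-bot | the lab module: the drill-bot, the haul-bot, the pack-bot, the scan-bot, the weld-bot]
11. Engineer goes to the lab module with the paint-bot.  [the storage bay: — | the lab module: the drill-bot, the haul-bot, the pack-bot, the paint-bot, the scan-bot, the weld-bot]

11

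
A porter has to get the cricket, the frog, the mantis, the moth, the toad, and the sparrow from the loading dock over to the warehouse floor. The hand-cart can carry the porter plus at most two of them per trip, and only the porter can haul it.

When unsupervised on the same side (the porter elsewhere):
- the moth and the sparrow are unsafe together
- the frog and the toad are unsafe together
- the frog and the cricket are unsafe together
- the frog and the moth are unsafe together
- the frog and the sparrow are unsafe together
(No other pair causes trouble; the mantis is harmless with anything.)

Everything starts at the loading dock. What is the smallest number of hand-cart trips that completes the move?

9

Counting alone: the porter can take at most 2 across per trip to the warehouse floor, so moving all 6 needs at least 3 loaded trips out, with a return between consecutive ones — at least 5 crossings.
The safety rule pushes this higher. Following every safe sequence of crossings, the most of the 6 that can be at the warehouse floor as the hand-cart arrives there on crossings 5, 7 is 4, 5 respectively — never all 6.
So no plan with fewer than 9 crossings exists, and this one achieves 9:
1. Porter goes to the warehouse floor with the frog and the moth.
2. Porter goes back to the loading dock with the frog.
3. Porter goes to the warehouse floor with the cricket and the frog.
4. Porter goes back to the loading dock with the frog.
5. Porter goes to the warehouse floor with the frog and the mantis.
6. Porter goes back to the loading dock with the frog.
7. Porter goes to the warehouse floor with the frog and the toad.
8. Porter goes back to the loading dock with the frog.
9. Porter goes to the warehouse floor with the frog and the sparrow.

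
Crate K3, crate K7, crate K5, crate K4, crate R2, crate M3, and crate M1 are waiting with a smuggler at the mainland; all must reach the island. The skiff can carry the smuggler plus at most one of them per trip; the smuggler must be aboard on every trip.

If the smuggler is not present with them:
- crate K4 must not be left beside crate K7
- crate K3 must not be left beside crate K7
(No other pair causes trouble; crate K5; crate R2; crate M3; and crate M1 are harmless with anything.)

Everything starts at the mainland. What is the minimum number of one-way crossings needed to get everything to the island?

Counting alone: the smuggler can take at most 1 across per trip to the island, so moving all 7 needs at least 7 loaded trips out, with a return between consecutive ones — at least 13 crossings.
The safety rule pushes this higher. Following every safe sequence of crossings, the most of the 7 that can be at the island as the skiff arrives there on crossing 13 is 6 — never all 7.
So no plan with fewer than 15 crossings exists, and this one achieves 15:
1. Smuggler goes to the island with crate K7.  [the mainland: crate K3, crate K4, crate K5, crate M1, crate M3, crate R2 | the island: crate K7]
2. Smuggler goes back to the mainland alone.  [the mainland: crate K3, crate K4, crate K5, crate M1, crate M3, crate R2 | the island: crate K7]
3. Smuggler goes to the island with crate K3.  [the mainland: crate K4, crate K5, crate M1, crate M3, crate R2 | the island: crate K3, crate K7]
4. Smuggler goes back to the mainland with crate K7.  [the mainland: crate K4, crate K5, crate K7, crate M1, crate M3, crate R2 | the island: crate K3]
5. Smuggler goes to the island with crate K4.  [the mainland: crate K5, crate K7, crate M1, crate M3, crate R2 | the island: crate K3, crate K4]
6. Smuggler goes back to the mainland alone.  [the mainland: crate K5, crate K7, crate M1, crate M3, crate R2 | the island: crate K3, crate K4]
7. Smuggler goes to the island with crate K5.  [the mainland: crate K7, crate M1, crate M3, crate R2 | the island: crate K3, crate K4, crate K5]
8. Smuggler goes back to the mainland alone.  [the mainland: crate K7, crate M1, crate M3, crate R2 | the island: crate K3, crate K4, crate K5]
9. Smuggler goes to the island with crate R2.  [the mainland: crate K7, crate M1, crate M3 | the island: crate K3, crate K4, crate K5, crate R2]
10. Smuggler goes back to the mainland alone.  [the mainland: crate K7, crate M1, crate M3 | the island: crate K3, crate K4, crate K5, crate R2]
11. Smuggler goes to the island with crate M3.  [the mainland: crate K7, crate M1 | the island: crate K3, crate K4, crate K5, crate M3, crate R2]
12. Smuggler goes back to the mainland alone.  [the mainland: crate K7, crate M1 | the island: crate K3, crate K4, crate K5, crate M3, crate R2]
13. Smuggler goes to the island with crate M1.  [the mainland: crate K7 | the island: crate K3, crate K4, crate K5, crate M1, crate M3, crate R2]
14. Smuggler goes back to the mainland alone.  [the mainland: crate K7 | the island: crate K3, crate K4, crate K5, crate M1, crate M3, crate R2]
15. Smuggler goes to the island with crate K7.  [the mainland: — | the island: crate K3, crate K4, crate K5, crate K7, crate M1, crate M3, crate R2]

15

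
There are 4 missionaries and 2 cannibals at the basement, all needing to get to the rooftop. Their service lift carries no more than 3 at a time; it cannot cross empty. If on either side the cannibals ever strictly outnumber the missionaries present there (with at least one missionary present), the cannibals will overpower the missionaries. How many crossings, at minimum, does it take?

Counting alone: each trip to the rooftop takes at most 3 across and each return brings at least 1 back, so after t trips out (and t−1 returns) at most 3t − (t−1) of the 6 are across; that first reaches 6 at t = 3, so at least 5 crossings are needed.
The plan below uses exactly 5 crossings, so it is optimal:
1. 2 cannibals → the rooftop.  (the basement: 4M 0C; the rooftop: 0M 2C)
2. 1 cannibal ← the basement.  (the basement: 4M 1C; the rooftop: 0M 1C)
3. 2 missionaries and 1 cannibal → the rooftop.  (the basement: 2M 0C; the rooftop: 2M 2C)
4. 1 cannibal ← the basement.  (the basement: 2M 1C; the rooftop: 2M 1C)
5. 2 missionaries and 1 cannibal → the rooftop.  (the basement: 0M 0C; the rooftop: 4M 2C)

5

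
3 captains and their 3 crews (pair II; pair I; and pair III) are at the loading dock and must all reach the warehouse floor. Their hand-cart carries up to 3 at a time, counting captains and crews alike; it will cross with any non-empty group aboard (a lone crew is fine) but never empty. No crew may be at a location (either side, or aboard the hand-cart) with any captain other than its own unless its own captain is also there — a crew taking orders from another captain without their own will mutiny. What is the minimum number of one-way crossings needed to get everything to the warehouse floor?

Counting alone: each trip to the warehouse floor takes at most 3 across and each return brings at least 1 back, so after t trips out (and t−1 returns) at most 3t − (t−1) of the 6 are across; that first reaches 6 at t = 3, so at least 5 crossings are needed.
The plan below uses exactly 5 crossings, so it is optimal:
1. captain II and crew II cross → the warehouse floor.
2. captain II crosses ← the loading dock.
3. captain I, captain II, and captain III cross → the warehouse floor.
4. crew II crosses ← the loading dock.
5. crew I, crew II, and crew III cross → the warehouse floor.

5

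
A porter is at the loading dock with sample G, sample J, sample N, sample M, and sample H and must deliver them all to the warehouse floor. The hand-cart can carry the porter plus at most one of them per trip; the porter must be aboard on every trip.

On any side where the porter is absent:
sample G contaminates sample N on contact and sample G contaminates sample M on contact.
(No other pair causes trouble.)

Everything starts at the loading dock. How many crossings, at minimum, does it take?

Counting alone: the porter can take at most 1 across per trip to the warehouse floor, so moving all 5 needs at least 5 loaded trips out, with a return between consecutive ones — at least 9 crossings.
The safety rule pushes this higher. Following every safe sequence of crossings, the most of the 5 that can be at the warehouse floor as the hand-cart arrives there on crossing 9 is 4 — never all 5.
So no plan with fewer than 11 crossings exists, and this one achieves 11:
1. Porter goes to the warehouse floor with sample G.
2. Porter goes back to the loading dock alone.
3. Porter goes to the warehouse floor with sample J.
4. Porter goes back to the loading dock alone.
5. Porter goes to the warehouse floor with sample N.
6. Porter goes back to the loading dock with sample G.
7. Porter goes to the warehouse floor with sample M.
8. Porter goes back to the loading dock alone.
9. Porter goes to the warehouse floor with sample H.
10. Porter goes back to the loading dock alone.
11. Porter goes to the warehouse floor with sample G.

11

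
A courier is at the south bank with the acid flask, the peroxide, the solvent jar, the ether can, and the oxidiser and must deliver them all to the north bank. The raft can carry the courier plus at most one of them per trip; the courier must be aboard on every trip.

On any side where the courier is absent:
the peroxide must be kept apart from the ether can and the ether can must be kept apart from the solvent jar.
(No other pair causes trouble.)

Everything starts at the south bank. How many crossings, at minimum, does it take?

11

Counting alone: the courier can take at most 1 across per trip to the north bank, so moving all 5 needs at least 5 loaded trips out, with a return between consecutive ones — at least 9 crossings.
The safety rule pushes this higher. Following every safe sequence of crossings, the most of the 5 that can be at the north bank as the raft arrives there on crossing 9 is 4 — never all 5.
So no plan with fewer than 11 crossings exists, and this one achieves 11:
1. Courier goes to the north bank with the ether can.
2. Courier goes back to the south bank alone.
3. Courier goes to the north bank with the acid flask.
4. Courier goes back to the south bank alone.
5. Courier goes to the north bank with the peroxide.
6. Courier goes back to the south bank with the ether can.
7. Courier goes to the north bank with the solvent jar.
8. Courier goes back to the south bank alone.
9. Courier goes to the north bank with the oxidiser.
10. Courier goes back to the south bank alone.
11. Courier goes to the north bank with the ether can.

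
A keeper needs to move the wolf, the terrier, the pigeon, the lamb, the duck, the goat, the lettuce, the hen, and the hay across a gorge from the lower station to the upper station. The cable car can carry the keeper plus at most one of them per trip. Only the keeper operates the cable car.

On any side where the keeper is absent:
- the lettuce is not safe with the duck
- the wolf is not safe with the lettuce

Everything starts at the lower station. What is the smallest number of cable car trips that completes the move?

19

Counting alone: the keeper can take at most 1 across per trip to the upper station, so moving all 9 needs at least 9 loaded trips out, with a return between consecutive ones — at least 17 crossings.
The safety rule pushes this higher. Following every safe sequence of crossings, the most of the 9 that can be at the upper station as the cable car arrives there on crossing 17 is 8 — never all 9.
So no plan with fewer than 19 crossings exists, and this one achieves 19:
1. Keeper goes to the upper station with the lettuce.
2. Keeper goes back to the lower station alone.
3. Keeper goes to the upper station with the wolf.
4. Keeper goes back to the lower station with the lettuce.
5. Keeper goes to the upper station with the duck.
6. Keeper goes back to the lower station alone.
7. Keeper goes to the upper station with the terrier.
8. Keeper goes back to the lower station alone.
9. Keeper goes to the upper station with the pigeon.
10. Keeper goes back to the lower station alone.
11. Keeper goes to the upper station with the lamb.
12. Keeper goes back to the lower station alone.
13. Keeper goes to the upper station with the goat.
14. Keeper goes back to the lower station alone.
15. Keeper goes to the upper station with the hen.
16. Keeper goes back to the lower station alone.
17. Keeper goes to the upper station with the hay.
18. Keeper goes back to the lower station alone.
19. Keeper goes to the upper station with the lettuce.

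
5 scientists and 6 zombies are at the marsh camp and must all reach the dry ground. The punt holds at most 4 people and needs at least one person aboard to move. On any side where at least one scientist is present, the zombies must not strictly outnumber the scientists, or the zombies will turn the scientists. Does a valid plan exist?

The zombies already outnumber the scientists at the marsh camp before anyone moves, so the starting position itself is disallowed.

No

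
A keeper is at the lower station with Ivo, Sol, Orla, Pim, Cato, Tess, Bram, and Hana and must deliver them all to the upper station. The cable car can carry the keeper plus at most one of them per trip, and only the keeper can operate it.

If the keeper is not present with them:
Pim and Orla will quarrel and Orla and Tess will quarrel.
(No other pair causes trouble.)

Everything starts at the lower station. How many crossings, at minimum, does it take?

17

Counting alone: the keeper can take at most 1 across per trip to the upper station, so moving all 8 needs at least 8 loaded trips out, with a return between consecutive ones — at least 15 crossings.
The safety rule pushes this higher. Following every safe sequence of crossings, the most of the 8 that can be at the upper station as the cable car arrives there on crossing 15 is 7 — never all 8.
So no plan with fewer than 17 crossings exists, and this one achieves 17:
1. Keeper goes to the upper station with Orla.  [the lower station: Bram, Cato, Hana, Ivo, Pim, Sol, Tess | the upper station: Orla]
2. Keeper goes back to the lower station alone.  [the lower station: Bram, Cato, Hana, Ivo, Pim, Sol, Tess | the upper station: Orla]
3. Keeper goes to the upper station with Ivo.  [the lower station: Bram, Cato, Hana, Pim, Sol, Tess | the upper station: Ivo, Orla]
4. Keeper goes back to the lower station alone.  [the lower station: Bram, Cato, Hana, Pim, Sol, Tess | the upper station: Ivo, Orla]
5. Keeper goes to the upper station with Sol.  [the lower station: Bram, Cato, Hana, Pim, Tess | the upper station: Ivo, Orla, Sol]
6. Keeper goes back to the lower station alone.  [the lower station: Bram, Cato, Hana, Pim, Tess | the upper station: Ivo, Orla, Sol]
7. Keeper goes to the upper station with Pim.  [the lower station: Bram, Cato, Hana, Tess | the upper station: Ivo, Orla, Pim, Sol]
8. Keeper goes back to the lower station with Orla.  [the lower station: Bram, Cato, Hana, Orla, Tess | the upper station: Ivo, Pim, Sol]
9. Keeper goes to the upper station with Tess.  [the lower station: Bram, Cato, Hana, Orla | the upper station: Ivo, Pim, Sol, Tess]
10. Keeper goes back to the lower station alone.  [the lower station: Bram, Cato, Hana, Orla | the upper station: Ivo, Pim, Sol, Tess]
11. Keeper goes to the upper station with Cato.  [the lower station: Bram, Hana, Orla | the upper station: Cato, Ivo, Pim, Sol, Tess]
12. Keeper goes back to the lower station alone.  [the lower station: Bram, Hana, Orla | the upper station: Cato, Ivo, Pim, Sol, Tess]
13. Keeper goes to the upper station with Bram.  [the lower station: Hana, Orla | the upper station: Bram, Cato, Ivo, Pim, Sol, Tess]
14. Keeper goes back to the lower station alone.  [the lower station: Hana, Orla | the upper station: Bram, Cato, Ivo, Pim, Sol, Tess]
15. Keeper goes to the upper station with Hana.  [the lower station: Orla | the upper station: Bram, Cato, Hana, Ivo, Pim, Sol, Tess]
16. Keeper goes back to the lower station alone.  [the lower station: Orla | the upper station: Bram, Cato, Hana, Ivo, Pim, Sol, Tess]
17. Keeper goes to the upper station with Orla.  [the lower station: — | the upper station: Bram, Cato, Hana, Ivo, Orla, Pim, Sol, Tess]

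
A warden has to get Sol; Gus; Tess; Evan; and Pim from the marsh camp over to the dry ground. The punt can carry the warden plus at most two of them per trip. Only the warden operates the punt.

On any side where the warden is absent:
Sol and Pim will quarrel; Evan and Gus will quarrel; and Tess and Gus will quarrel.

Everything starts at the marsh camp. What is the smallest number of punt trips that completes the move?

Counting alone: the warden can take at most 2 across per trip to the dry ground, so moving all 5 needs at least 3 loaded trips out, with a return between consecutive ones — at least 5 crossings.
The plan below uses exactly 5 crossings, so it is optimal:
1. Warden goes to the dry ground with Gus and Sol.
2. Warden goes back to the marsh camp alone.
3. Warden goes to the dry ground with Evan and Tess.
4. Warden goes back to the marsh camp with Gus.
5. Warden goes to the dry ground with Gus and Pim.

5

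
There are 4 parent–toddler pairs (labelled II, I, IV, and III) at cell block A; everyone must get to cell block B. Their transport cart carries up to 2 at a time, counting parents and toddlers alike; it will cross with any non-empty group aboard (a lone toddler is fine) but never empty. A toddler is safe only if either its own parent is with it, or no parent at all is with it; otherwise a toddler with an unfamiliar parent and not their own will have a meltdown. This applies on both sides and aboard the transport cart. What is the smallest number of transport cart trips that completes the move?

Following every safe sequence of crossings from the start, the most of the 8 that can be at cell block B as the transport cart arrives there on crossings 1, 3, 5 is 2, 3, 4 respectively; the best ever achieved is 4 of 8.
From crossing 7 on, no configuration arises that was not already reachable earlier: only 44 distinct safe configurations (who is on which side, and where the transport cart is) can ever be reached, none of them has everyone across, and every continuation just revisits them. So no valid plan exists.

impossible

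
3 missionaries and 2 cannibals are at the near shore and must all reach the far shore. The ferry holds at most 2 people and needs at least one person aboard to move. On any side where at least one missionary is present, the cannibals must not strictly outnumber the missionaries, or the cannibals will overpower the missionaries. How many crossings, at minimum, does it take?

Counting alone: each trip to the far shore takes at most 2 across and each return brings at least 1 back, so after t trips out (and t−1 returns) at most 2t − (t−1) of the 5 are across; that first reaches 5 at t = 4, so at least 7 crossings are needed.
The plan below uses exactly 7 crossings, so it is optimal:
1. 2 cannibals → the far shore.  (the near shore: 3M 0C; the far shore: 0M 2C)
2. 1 cannibal ← the near shore.  (the near shore: 3M 1C; the far shore: 0M 1C)
3. 2 missionaries → the far shore.  (the near shore: 1M 1C; the far shore: 2M 1C)
4. 1 missionary ← the near shore.  (the near shore: 2M 1C; the far shore: 1M 1C)
5. 1 missionary and 1 cannibal → the far shore.  (the near shore: 1M 0C; the far shore: 2M 2C)
6. 1 cannibal ← the near shore.  (the near shore: 1M 1C; the far shore: 2M 1C)
7. 1 missionary and 1 cannibal → the far shore.  (the near shore: 0M 0C; the far shore: 3M 2C)

7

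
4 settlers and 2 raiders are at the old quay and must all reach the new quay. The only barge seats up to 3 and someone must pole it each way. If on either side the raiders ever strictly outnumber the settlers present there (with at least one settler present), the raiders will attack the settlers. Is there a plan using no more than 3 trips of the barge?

Counting alone: each trip to the new quay takes at most 3 across and each return brings at least 1 back, so after t trips out (and t−1 returns) at most 3t − (t−1) of the 6 are across; that first reaches 6 at t = 3, so at least 5 crossings are needed.
Since 3 < 5, 3 crossings cannot be enough. (The shortest complete plan in fact takes 5:)
1. 2 raiders → the new quay.  (the old quay: 4S 0R; the new quay: 0S 2R)
2. 1 raider ← the old quay.  (the old quay: 4S 1R; the new quay: 0S 1R)
3. 2 settlers and 1 raider → the new quay.  (the old quay: 2S 0R; the new quay: 2S 2R)
4. 1 raider ← the old quay.  (the old quay: 2S 1R; the new quay: 2S 1R)
5. 2 settlers and 1 raider → the new quay.  (the old quay: 0S 0R; the new quay: 4S 2R)

No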